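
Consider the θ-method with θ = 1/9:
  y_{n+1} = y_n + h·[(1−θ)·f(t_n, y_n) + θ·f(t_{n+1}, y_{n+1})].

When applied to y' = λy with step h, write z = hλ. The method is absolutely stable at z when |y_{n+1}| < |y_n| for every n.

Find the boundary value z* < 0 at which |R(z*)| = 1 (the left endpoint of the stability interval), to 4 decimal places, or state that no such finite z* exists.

left endpoint -2.5714.

On y'=λy, z=hλ:
  y_{n+1} = y_n + z·[8/9·y_n + 1/9·y_{n+1}] ⇒ (1 − 1/9z)y_{n+1} = (1 + 8/9z)y_n
  Hence R(z) = (1 + 8/9z)/(1 − 1/9z).

Find x<0 with |R(x)|<1.
x=-1.76: |R|=0.4721
R=−1: 1+8/9x = −1+1/9x ⇒ -7/9x=2 ⇒ x=2/(-7/9)=-2.5714
Confirm numerically:
  x=-2.387: |R|=0.88663 <1
  x=-2.086: |R|=0.69349 <1
  x=-1.734: |R|=0.45388 <1
  x=-1.075: |R|=0.03970 <1
  x=-3.158: |R|=1.33772 >1
  x=-3.000: |R|=1.25000 >1
  x=-2.595: |R|=1.01423 >1
Stable set (-2.5714, 0).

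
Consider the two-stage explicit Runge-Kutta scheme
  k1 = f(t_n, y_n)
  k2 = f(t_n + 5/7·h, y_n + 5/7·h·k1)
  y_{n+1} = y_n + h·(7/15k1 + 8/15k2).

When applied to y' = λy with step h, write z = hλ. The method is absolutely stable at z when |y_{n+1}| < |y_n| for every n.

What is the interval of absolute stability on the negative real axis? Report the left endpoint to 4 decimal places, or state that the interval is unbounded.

(-2.6250, 0).

Set f=λy, z=hλ:
  k1=λy_n ⇒ h·k1=z·y_n;  k2=λ(1+5/7z)y_n ⇒ h·k2=z(1+5/7z)y_n
  y_{n+1}/y_n = 1 + 7/15z + 8/15z(1+5/7z) = 1 + z + 8/21z²
  ⇒ R(z) = 1 + z + 8/21z².

Find x<0 with |R(x)|<1.
x=-1.61: |R|=0.3775
R=1: x+8/21x²=0 ⇒ x=−21/8=-2.6250; min R=1−1/(4·8/21)=0.3438>−1
Confirm numerically:
  x=-2.562: |R|=0.93851 <1
  x=-2.467: |R|=0.85151 <1
  x=-1.590: |R|=0.37309 <1
  x=-1.239: |R|=0.34581 <1
  x=-3.147: |R|=1.62580 >1
  x=-2.780: |R|=1.16415 >1
  x=-2.682: |R|=1.05824 >1
Interval (-2.6250, 0).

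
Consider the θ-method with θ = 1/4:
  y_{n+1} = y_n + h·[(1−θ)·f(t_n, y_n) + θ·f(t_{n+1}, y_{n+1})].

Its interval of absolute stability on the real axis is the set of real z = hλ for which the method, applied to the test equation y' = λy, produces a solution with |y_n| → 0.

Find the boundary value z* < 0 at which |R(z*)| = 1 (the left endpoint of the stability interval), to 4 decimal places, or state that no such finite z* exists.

Test eqn y'=λy, z=hλ:
  y_{n+1} = y_n + z·[3/4·y_n + 1/4·y_{n+1}] ⇒ (1 − 1/4z)y_{n+1} = (1 + 3/4z)y_n
  so R(z) = (1 + 3/4z)/(1 − 1/4z).

Boundary: |R(x)|=1, x<0.
x=-1.47: |R|=0.0750
R=−1: 1+3/4x = −1+1/4x ⇒ -1/2x=2 ⇒ x=2/(-1/2)=-4.0000
Confirm numerically:
  x=-3.577: |R|=0.88835 <1
  x=-2.950: |R|=0.69784 <1
  x=-2.702: |R|=0.61265 <1
  x=-4.471: |R|=1.11120 >1
  x=-4.338: |R|=1.08107 >1
Stable set (-4.0000, 0).

z* = -4.0000.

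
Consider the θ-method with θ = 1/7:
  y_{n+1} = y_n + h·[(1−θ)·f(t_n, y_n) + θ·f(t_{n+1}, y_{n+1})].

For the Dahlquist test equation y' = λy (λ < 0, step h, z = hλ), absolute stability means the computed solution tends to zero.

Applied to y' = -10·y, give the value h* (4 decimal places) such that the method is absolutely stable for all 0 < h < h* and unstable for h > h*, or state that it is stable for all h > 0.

(-2.8000,0); λ=-10 ⇒ h* = (14/5)/10 = 0.2800.

With y'=λy (z=hλ):
  y_{n+1} = y_n + z·[6/7·y_n + 1/7·y_{n+1}] ⇒ (1 − 1/7z)y_{n+1} = (1 + 6/7z)y_n
  R(z) = (1 + 6/7z)/(1 − 1/7z).

Find x<0 with |R(x)|<1.
x=-1.12: |R|=0.0345
R=−1: 1+6/7x = −1+1/7x ⇒ -5/7x=2 ⇒ x=2/(-5/7)=-2.8000
Confirm numerically:
  x=-2.471: |R|=0.82631 <1
  x=-2.051: |R|=0.58623 <1
  x=-1.761: |R|=0.40703 <1
  x=-3.253: |R|=1.22091 >1
  x=-3.054: |R|=1.12632 >1
  x=-2.975: |R|=1.08772 >1
Interval (-2.8000, 0).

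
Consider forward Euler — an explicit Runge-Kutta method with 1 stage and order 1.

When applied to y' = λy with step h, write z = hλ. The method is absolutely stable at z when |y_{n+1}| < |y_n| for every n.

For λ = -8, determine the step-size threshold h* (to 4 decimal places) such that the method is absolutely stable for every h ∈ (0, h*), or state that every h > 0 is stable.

Set f=λy, z=hλ:
  order 1, 1-stage ⇒ R(z)=1+z
  (e.g. R(-0.72)=0.28000, |R|=0.28000)

Boundary: |R(x)|=1, x<0.
x=-0.72: |R|=0.2800
|R(-2.02)|=1.0200 |R(-1.81)|=0.8100 |R(-1.51)|=0.5100
Bisect:
  x_lo=-2.3016 |R|=1.3016  x_hi=-0.1227 |R|=0.8773
  mid=-1.21215 |R|=0.21215 →hi
  mid=-1.75685 |R|=0.75685 →hi
  mid=-2.02920 |R|=1.02920 →lo
  mid=-1.89303 |R|=0.89303 →hi
  mid=-1.96111 |R|=0.96111 →hi
  mid=-1.99516 |R|=0.99516 →hi
  mid=-2.01218 |R|=1.01218 →lo
  mid=-2.00367 |R|=1.00367 →lo
  ...
  [-2.00008,-1.99995] ⇒ x*=-2.0000
Stable set (-2.0000, 0).

(-2.0000,0); λ=-8 ⇒ h* = 0.2500.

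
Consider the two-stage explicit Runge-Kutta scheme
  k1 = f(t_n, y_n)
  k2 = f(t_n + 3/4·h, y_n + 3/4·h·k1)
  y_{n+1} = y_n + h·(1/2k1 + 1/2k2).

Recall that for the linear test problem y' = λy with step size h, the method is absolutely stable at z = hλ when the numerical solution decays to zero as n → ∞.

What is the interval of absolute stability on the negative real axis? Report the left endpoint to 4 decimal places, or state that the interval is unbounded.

(-2.6667, 0).

With y'=λy (z=hλ):
  k1=λy_n ⇒ h·k1=z·y_n;  k2=λ(1+3/4z)y_n ⇒ h·k2=z(1+3/4z)y_n
  y_{n+1}/y_n = 1 + 1/2z + 1/2z(1+3/4z) = 1 + z + 3/8z²
  Hence R(z) = 1 + z + 3/8z².

Need |R(x)|<1, x<0.
x=-0.82: |R|=0.4322
R=1: x+3/8x²=0 ⇒ x=−8/3=-2.6667; min R=1−1/(4·3/8)=0.3333>−1
Confirm numerically:
  x=-2.187: |R|=0.60661 <1
  x=-1.659: |R|=0.37311 <1
  x=-1.643: |R|=0.36929 <1
  x=-1.339: |R|=0.33335 <1
  x=-2.980: |R|=1.35015 >1
  x=-2.905: |R|=1.25963 >1
  x=-2.750: |R|=1.08594 >1
Stable set (-2.6667, 0).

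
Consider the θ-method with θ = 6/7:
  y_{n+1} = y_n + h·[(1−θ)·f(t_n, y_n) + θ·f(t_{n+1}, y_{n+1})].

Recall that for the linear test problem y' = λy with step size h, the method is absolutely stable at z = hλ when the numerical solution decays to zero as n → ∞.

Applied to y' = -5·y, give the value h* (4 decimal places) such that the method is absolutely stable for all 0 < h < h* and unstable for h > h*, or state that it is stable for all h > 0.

With y'=λy (z=hλ):
  y_{n+1} = y_n + z·[1/7·y_n + 6/7·y_{n+1}] ⇒ (1 − 6/7z)y_{n+1} = (1 + 1/7z)y_n
  R(z) = (1 + 1/7z)/(1 − 6/7z).

Find x<0 with |R(x)|<1.
x=-0.33: |R|=0.7428
x=-2: |R|=0.2632
x=-10: |R|=0.0448
x=-100: |R|=0.1532
θ=6/7≥1/2 ⇒ |1+1/7x|<|1−6/7x| ∀x<0 ⇒ unbounded interval.

(−∞, 0) — no finite endpoint. Any h>0 works for λ=-5.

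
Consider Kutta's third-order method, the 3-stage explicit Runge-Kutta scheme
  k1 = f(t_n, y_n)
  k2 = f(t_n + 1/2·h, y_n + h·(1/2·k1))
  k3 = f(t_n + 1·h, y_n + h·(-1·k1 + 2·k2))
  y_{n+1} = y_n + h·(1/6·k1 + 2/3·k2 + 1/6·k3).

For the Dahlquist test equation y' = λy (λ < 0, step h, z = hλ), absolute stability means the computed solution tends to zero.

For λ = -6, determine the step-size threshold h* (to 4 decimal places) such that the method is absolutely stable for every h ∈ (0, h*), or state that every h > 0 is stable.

Set f=λy, z=hλ:
  order 3, 3-stage ⇒ R(z)=1+z+z^2/2+z^3/6
  (e.g. R(-1.47)=0.08103, |R|=0.08103)

Need |R(x)|<1, x<0.
x=-1.47: |R|=0.0810
|R(-2.85)|=1.6469 |R(-2.69)|=1.3161 |R(-1.9)|=0.2382
Bisect:
  x_lo=-2.8986 |R|=1.7566  x_hi=-0.1320 |R|=0.8763
  mid=-1.51530 |R|=0.05288 →hi
  mid=-2.20696 |R|=0.56318 →hi
  mid=-2.55279 |R|=1.06706 →lo
  mid=-2.37987 |R|=0.79449 →hi
  mid=-2.46633 |R|=0.92529 →hi
  mid=-2.50956 |R|=0.99477 →hi
  mid=-2.53117 |R|=1.03055 →lo
  mid=-2.52036 |R|=1.01257 →lo
  mid=-2.51496 |R|=1.00365 →lo
  ...
  [-2.51277,-2.51260] ⇒ x*=-2.5127
Stable set (-2.5127, 0).

(-2.5127,0); λ=-6 ⇒ h* = 0.4188.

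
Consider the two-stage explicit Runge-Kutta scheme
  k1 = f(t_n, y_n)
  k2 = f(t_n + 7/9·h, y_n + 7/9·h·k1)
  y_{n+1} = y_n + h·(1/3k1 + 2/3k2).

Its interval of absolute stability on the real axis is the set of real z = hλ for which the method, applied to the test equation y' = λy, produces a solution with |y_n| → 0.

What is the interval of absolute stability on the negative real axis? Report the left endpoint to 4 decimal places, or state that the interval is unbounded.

z∈(-1.9286,0).

Test eqn y'=λy, z=hλ:
  k1=λy_n ⇒ h·k1=z·y_n;  k2=λ(1+7/9z)y_n ⇒ h·k2=z(1+7/9z)y_n
  y_{n+1}/y_n = 1 + 1/3z + 2/3z(1+7/9z) = 1 + z + 14/27z²
  R(z) = 1 + z + 14/27z².

Boundary: |R(x)|=1, x<0.
x=-1.32: |R|=0.5835
R=1: x+14/27x²=0 ⇒ x=−27/14=-1.9286; min R=1−1/(4·14/27)=0.5179>−1
Confirm numerically:
  x=-1.636: |R|=0.75181 <1
  x=-1.608: |R|=0.73271 <1
  x=-1.418: |R|=0.62460 <1
  x=-2.232: |R|=1.35117 >1
  x=-2.110: |R|=1.19850 >1
So |R|<1 on (-1.9286, 0).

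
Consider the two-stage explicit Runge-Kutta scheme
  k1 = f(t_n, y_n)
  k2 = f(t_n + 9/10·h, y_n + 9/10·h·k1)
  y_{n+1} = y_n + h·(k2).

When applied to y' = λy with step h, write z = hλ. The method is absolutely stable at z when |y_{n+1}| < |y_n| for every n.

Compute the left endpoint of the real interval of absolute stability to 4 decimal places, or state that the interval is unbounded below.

On y'=λy, z=hλ:
  k1=λy_n ⇒ h·k1=z·y_n;  k2=λ(1+9/10z)y_n ⇒ h·k2=z(1+9/10z)y_n
  y_{n+1}/y_n = 1 + z(1+9/10z) = 1 + z + 9/10z²
  Hence R(z) = 1 + z + 9/10z².

Find x<0 with |R(x)|<1.
x=-0.95: |R|=0.8622
R=1: x+9/10x²=0 ⇒ x=−10/9=-1.1111; min R=1−1/(4·9/10)=0.7222>−1
Confirm numerically:
  x=-0.924: |R|=0.84440 <1
  x=-0.833: |R|=0.79150 <1
  x=-0.774: |R|=0.76517 <1
  x=-0.596: |R|=0.72369 <1
  x=-1.527: |R|=1.57156 >1
  x=-1.286: |R|=1.20242 >1
  x=-1.207: |R|=1.10416 >1
Stable set (-1.1111, 0).

z* = -1.1111.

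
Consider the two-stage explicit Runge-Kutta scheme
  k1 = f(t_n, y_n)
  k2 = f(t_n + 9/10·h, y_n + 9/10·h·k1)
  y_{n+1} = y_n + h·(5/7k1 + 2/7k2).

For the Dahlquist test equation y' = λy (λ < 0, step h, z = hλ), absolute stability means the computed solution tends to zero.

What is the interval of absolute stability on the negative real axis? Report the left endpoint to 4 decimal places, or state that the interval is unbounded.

z∈(-3.8889,0).

On y'=λy, z=hλ:
  k1=λy_n ⇒ h·k1=z·y_n;  k2=λ(1+9/10z)y_n ⇒ h·k2=z(1+9/10z)y_n
  y_{n+1}/y_n = 1 + 5/7z + 2/7z(1+9/10z) = 1 + z + 9/35z²
  so R(z) = 1 + z + 9/35z².

Boundary: |R(x)|=1, x<0.
x=-0.62: |R|=0.4788
R=1: x+9/35x²=0 ⇒ x=−35/9=-3.8889; min R=1−1/(4·9/35)=0.0278>−1
Confirm numerically:
  x=-3.609: |R|=0.74026 <1
  x=-3.471: |R|=0.62702 <1
  x=-1.596: |R|=0.05900 <1
  x=-4.289: |R|=1.44128 >1
  x=-4.138: |R|=1.26507 >1
  x=-3.936: |R|=1.04768 >1
So |R|<1 on (-3.8889, 0).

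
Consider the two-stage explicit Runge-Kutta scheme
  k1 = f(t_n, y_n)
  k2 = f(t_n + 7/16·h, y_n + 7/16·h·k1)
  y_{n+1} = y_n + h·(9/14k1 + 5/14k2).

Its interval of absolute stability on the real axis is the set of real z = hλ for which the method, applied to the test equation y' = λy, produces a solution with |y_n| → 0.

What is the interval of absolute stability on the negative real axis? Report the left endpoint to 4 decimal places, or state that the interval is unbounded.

(-6.4000, 0).

Set f=λy, z=hλ:
  k1=λy_n ⇒ h·k1=z·y_n;  k2=λ(1+7/16z)y_n ⇒ h·k2=z(1+7/16z)y_n
  y_{n+1}/y_n = 1 + 9/14z + 5/14z(1+7/16z) = 1 + z + 5/32z²
  Hence R(z) = 1 + z + 5/32z².

Find x<0 with |R(x)|<1.
x=-0.72: |R|=0.3610
R=1: x+5/32x²=0 ⇒ x=−32/5=-6.4000; min R=1−1/(4·5/32)=-0.6000>−1
Confirm numerically:
  x=-4.798: |R|=0.20100 <1
  x=-3.634: |R|=0.57057 <1
  x=-3.007: |R|=0.59418 <1
  x=-6.972: |R|=1.62312 >1
  x=-6.728: |R|=1.34481 >1
So |R|<1 on (-6.4000, 0).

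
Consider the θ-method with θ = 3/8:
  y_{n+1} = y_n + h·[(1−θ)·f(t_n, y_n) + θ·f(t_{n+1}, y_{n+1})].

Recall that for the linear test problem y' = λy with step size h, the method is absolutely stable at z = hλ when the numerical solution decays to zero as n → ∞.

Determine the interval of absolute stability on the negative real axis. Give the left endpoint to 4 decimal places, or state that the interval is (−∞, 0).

On y'=λy, z=hλ:
  y_{n+1} = y_n + z·[5/8·y_n + 3/8·y_{n+1}] ⇒ (1 − 3/8z)y_{n+1} = (1 + 5/8z)y_n
  ⇒ R(z) = (1 + 5/8z)/(1 − 3/8z).

Boundary: |R(x)|=1, x<0.
x=-1.68: |R|=0.0307
R=−1: 1+5/8x = −1+3/8x ⇒ -1/4x=2 ⇒ x=2/(-1/4)=-8.0000
Confirm numerically:
  x=-7.586: |R|=0.97308 <1
  x=-6.592: |R|=0.89862 <1
  x=-5.463: |R|=0.79196 <1
  x=-8.433: |R|=1.02601 >1
  x=-8.369: |R|=1.02229 >1
  x=-8.353: |R|=1.02136 >1
Interval (-8.0000, 0).

z∈(-8.0000,0).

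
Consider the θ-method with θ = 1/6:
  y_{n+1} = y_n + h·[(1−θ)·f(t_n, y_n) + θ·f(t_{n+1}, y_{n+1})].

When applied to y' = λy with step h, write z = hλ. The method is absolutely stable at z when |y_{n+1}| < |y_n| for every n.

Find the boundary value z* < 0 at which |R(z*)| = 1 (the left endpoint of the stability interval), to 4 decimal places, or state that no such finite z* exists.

Test eqn y'=λy, z=hλ:
  y_{n+1} = y_n + z·[5/6·y_n + 1/6·y_{n+1}] ⇒ (1 − 1/6z)y_{n+1} = (1 + 5/6z)y_n
  Hence R(z) = (1 + 5/6z)/(1 − 1/6z).

Need |R(x)|<1, x<0.
x=-0.68: |R|=0.3892
R=−1: 1+5/6x = −1+1/6x ⇒ -2/3x=2 ⇒ x=2/(-2/3)=-3.0000
Confirm numerically:
  x=-2.838: |R|=0.92668 <1
  x=-2.739: |R|=0.88054 <1
  x=-2.537: |R|=0.78306 <1
  x=-2.250: |R|=0.63636 <1
  x=-3.248: |R|=1.10727 >1
  x=-3.198: |R|=1.08611 >1
So |R|<1 on (-3.0000, 0).

left endpoint -3.0000.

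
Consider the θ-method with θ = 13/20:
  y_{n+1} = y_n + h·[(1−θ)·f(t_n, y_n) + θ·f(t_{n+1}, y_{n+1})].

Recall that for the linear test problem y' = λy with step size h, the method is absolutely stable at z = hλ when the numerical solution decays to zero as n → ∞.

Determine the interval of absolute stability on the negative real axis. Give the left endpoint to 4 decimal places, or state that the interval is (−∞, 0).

unbounded; (−∞, 0).

Set f=λy, z=hλ:
  y_{n+1} = y_n + z·[7/20·y_n + 13/20·y_{n+1}] ⇒ (1 − 13/20z)y_{n+1} = (1 + 7/20z)y_n
  R(z) = (1 + 7/20z)/(1 − 13/20z).

Need |R(x)|<1, x<0.
x=-0.89: |R|=0.4362
x=-2: |R|=0.1304
x=-10: |R|=0.3333
x=-100: |R|=0.5152
θ=13/20≥1/2 ⇒ |1+7/20x|<|1−13/20x| ∀x<0 ⇒ stable on all of ℝ⁻.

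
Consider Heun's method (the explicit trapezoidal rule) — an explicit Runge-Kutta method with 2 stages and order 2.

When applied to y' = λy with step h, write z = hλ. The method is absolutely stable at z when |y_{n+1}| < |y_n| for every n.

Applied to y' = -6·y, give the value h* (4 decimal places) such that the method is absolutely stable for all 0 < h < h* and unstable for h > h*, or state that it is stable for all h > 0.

Set f=λy, z=hλ:
  order 2, 2-stage ⇒ R(z)=1+z+z^2/2
  (e.g. R(-1.24)=0.52880, |R|=0.52880)

Find x<0 with |R(x)|<1.
x=-1.24: |R|=0.5288
|R(-2.39)|=1.4661 |R(-1.32)|=0.5512 |R(-0.97)|=0.5005
Bisect:
  x_lo=-2.8401 |R|=2.1930  x_hi=-0.1968 |R|=0.8225
  mid=-1.51849 |R|=0.63441 →hi
  mid=-2.17931 |R|=1.19539 →lo
  mid=-1.84890 |R|=0.86031 →hi
  mid=-2.01410 |R|=1.01420 →lo
  mid=-1.93150 |R|=0.93385 →hi
  mid=-1.97280 |R|=0.97317 →hi
  mid=-1.99345 |R|=0.99347 →hi
  mid=-2.00378 |R|=1.00379 →lo
  mid=-1.99862 |R|=0.99862 →hi
  ...
  [-2.00007,-1.99991] ⇒ x*=-2.0000
So |R|<1 on (-2.0000, 0).

(-2.0000,0); λ=-6 ⇒ h* = 0.3333.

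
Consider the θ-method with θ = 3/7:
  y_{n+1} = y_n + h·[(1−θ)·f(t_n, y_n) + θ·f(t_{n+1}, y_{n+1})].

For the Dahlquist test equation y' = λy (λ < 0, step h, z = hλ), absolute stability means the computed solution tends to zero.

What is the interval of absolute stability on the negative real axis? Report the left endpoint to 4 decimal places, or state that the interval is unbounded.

Set f=λy, z=hλ:
  y_{n+1} = y_n + z·[4/7·y_n + 3/7·y_{n+1}] ⇒ (1 − 3/7z)y_{n+1} = (1 + 4/7z)y_n
  Hence R(z) = (1 + 4/7z)/(1 − 3/7z).

Solve |R(x)|<1 on ℝ⁻.
x=-0.64: |R|=0.4978
R=−1: 1+4/7x = −1+3/7x ⇒ -1/7x=2 ⇒ x=2/(-1/7)=-14.0000
Confirm numerically:
  x=-13.454: |R|=0.98847 <1
  x=-12.272: |R|=0.96056 <1
  x=-11.669: |R|=0.94451 <1
  x=-9.085: |R|=0.85652 <1
  x=-14.350: |R|=1.00699 >1
  x=-14.277: |R|=1.00556 >1
Interval (-14.0000, 0).

(-14.0000, 0).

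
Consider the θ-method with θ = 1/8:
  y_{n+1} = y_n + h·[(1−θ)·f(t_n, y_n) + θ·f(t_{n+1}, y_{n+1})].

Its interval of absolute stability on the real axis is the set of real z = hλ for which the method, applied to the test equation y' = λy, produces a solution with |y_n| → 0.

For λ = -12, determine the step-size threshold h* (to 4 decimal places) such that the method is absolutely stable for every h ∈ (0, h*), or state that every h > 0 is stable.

(-2.6667,0); λ=-12 ⇒ h* = (8/3)/12 = 0.2222.

With y'=λy (z=hλ):
  y_{n+1} = y_n + z·[7/8·y_n + 1/8·y_{n+1}] ⇒ (1 − 1/8z)y_{n+1} = (1 + 7/8z)y_n
  R(z) = (1 + 7/8z)/(1 − 1/8z).

Boundary: |R(x)|=1, x<0.
x=-0.81: |R|=0.2645
R=−1: 1+7/8x = −1+1/8x ⇒ -3/4x=2 ⇒ x=2/(-3/4)=-2.6667
Confirm numerically:
  x=-1.995: |R|=0.59680 <1
  x=-1.900: |R|=0.53535 <1
  x=-1.689: |R|=0.39457 <1
  x=-1.546: |R|=0.29562 <1
  x=-3.163: |R|=1.26677 >1
  x=-3.006: |R|=1.18499 >1
  x=-2.844: |R|=1.09812 >1
So |R|<1 on (-2.6667, 0).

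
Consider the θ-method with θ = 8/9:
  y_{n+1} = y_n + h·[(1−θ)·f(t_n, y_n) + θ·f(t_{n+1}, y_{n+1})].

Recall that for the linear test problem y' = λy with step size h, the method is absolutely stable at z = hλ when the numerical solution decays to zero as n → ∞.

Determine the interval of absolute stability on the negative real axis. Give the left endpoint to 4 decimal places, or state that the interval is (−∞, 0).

On y'=λy, z=hλ:
  y_{n+1} = y_n + z·[1/9·y_n + 8/9·y_{n+1}] ⇒ (1 − 8/9z)y_{n+1} = (1 + 1/9z)y_n
  Hence R(z) = (1 + 1/9z)/(1 − 8/9z).

Boundary: |R(x)|=1, x<0.
x=-1.57: |R|=0.3446
x=-2: |R|=0.2800
x=-10: |R|=0.0112
x=-100: |R|=0.1125
θ=8/9≥1/2 ⇒ |1+1/9x|<|1−8/9x| ∀x<0 ⇒ interval (−∞,0).

(−∞, 0) — no finite endpoint.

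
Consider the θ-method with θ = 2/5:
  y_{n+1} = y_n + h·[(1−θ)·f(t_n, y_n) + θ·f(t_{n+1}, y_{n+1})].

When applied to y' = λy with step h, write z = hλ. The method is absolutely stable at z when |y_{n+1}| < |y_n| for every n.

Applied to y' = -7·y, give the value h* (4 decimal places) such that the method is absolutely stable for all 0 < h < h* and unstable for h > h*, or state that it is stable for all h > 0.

(-10.0000,0); λ=-7 ⇒ h* = (10)/7 = 1.4286.

Test eqn y'=λy, z=hλ:
  y_{n+1} = y_n + z·[3/5·y_n + 2/5·y_{n+1}] ⇒ (1 − 2/5z)y_{n+1} = (1 + 3/5z)y_n
  so R(z) = (1 + 3/5z)/(1 − 2/5z).

Solve |R(x)|<1 on ℝ⁻.
x=-1.67: |R|=0.0012
R=−1: 1+3/5x = −1+2/5x ⇒ -1/5x=2 ⇒ x=2/(-1/5)=-10.0000
Confirm numerically:
  x=-8.792: |R|=0.94651 <1
  x=-8.523: |R|=0.93300 <1
  x=-7.966: |R|=0.90283 <1
  x=-10.456: |R|=1.01760 >1
  x=-10.382: |R|=1.01483 >1
  x=-10.239: |R|=1.00938 >1
Stable set (-10.0000, 0).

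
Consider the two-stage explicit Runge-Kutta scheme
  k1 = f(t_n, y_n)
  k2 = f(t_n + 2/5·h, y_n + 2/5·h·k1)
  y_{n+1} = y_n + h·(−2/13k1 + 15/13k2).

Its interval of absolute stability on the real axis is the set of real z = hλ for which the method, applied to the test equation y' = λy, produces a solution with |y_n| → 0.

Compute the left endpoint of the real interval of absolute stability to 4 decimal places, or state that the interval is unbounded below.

z* = -2.1667.

With y'=λy (z=hλ):
  k1=λy_n ⇒ h·k1=z·y_n;  k2=λ(1+2/5z)y_n ⇒ h·k2=z(1+2/5z)y_n
  y_{n+1}/y_n = 1 − 2/13z + 15/13z(1+2/5z) = 1 + z + 6/13z²
  so R(z) = 1 + z + 6/13z².

Find x<0 with |R(x)|<1.
x=-1.65: |R|=0.6065
R=1: x+6/13x²=0 ⇒ x=−13/6=-2.1667; min R=1−1/(4·6/13)=0.4583>−1
Confirm numerically:
  x=-2.012: |R|=0.85637 <1
  x=-1.410: |R|=0.50758 <1
  x=-1.280: |R|=0.47618 <1
  x=-1.190: |R|=0.46358 <1
  x=-2.570: |R|=1.47842 >1
  x=-2.526: |R|=1.41893 >1
  x=-2.446: |R|=1.31535 >1
So |R|<1 on (-2.1667, 0).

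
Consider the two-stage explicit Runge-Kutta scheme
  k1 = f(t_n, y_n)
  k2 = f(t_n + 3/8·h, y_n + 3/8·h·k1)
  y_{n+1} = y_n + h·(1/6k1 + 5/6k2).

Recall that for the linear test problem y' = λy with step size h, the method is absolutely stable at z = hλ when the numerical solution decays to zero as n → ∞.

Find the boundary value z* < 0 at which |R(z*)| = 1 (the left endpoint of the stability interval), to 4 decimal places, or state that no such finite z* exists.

z* = -3.2000.

On y'=λy, z=hλ:
  k1=λy_n ⇒ h·k1=z·y_n;  k2=λ(1+3/8z)y_n ⇒ h·k2=z(1+3/8z)y_n
  y_{n+1}/y_n = 1 + 1/6z + 5/6z(1+3/8z) = 1 + z + 5/16z²
  ⇒ R(z) = 1 + z + 5/16z².

Need |R(x)|<1, x<0.
x=-1.56: |R|=0.2005
R=1: x+5/16x²=0 ⇒ x=−16/5=-3.2000; min R=1−1/(4·5/16)=0.2000>−1
Confirm numerically:
  x=-2.839: |R|=0.67973 <1
  x=-1.651: |R|=0.20081 <1
  x=-1.555: |R|=0.20063 <1
  x=-3.700: |R|=1.57812 >1
  x=-3.697: |R|=1.57419 >1
  x=-3.588: |R|=1.43505 >1
Stable set (-3.2000, 0).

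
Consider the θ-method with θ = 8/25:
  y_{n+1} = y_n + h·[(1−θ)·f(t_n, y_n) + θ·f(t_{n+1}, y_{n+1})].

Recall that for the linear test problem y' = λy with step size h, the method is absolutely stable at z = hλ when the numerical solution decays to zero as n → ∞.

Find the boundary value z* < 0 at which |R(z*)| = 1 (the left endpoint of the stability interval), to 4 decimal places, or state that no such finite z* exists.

left endpoint -5.5556.

Test eqn y'=λy, z=hλ:
  y_{n+1} = y_n + z·[17/25·y_n + 8/25·y_{n+1}] ⇒ (1 − 8/25z)y_{n+1} = (1 + 17/25z)y_n
  R(z) = (1 + 17/25z)/(1 − 8/25z).

Need |R(x)|<1, x<0.
x=-0.89: |R|=0.3073
R=−1: 1+17/25x = −1+8/25x ⇒ -9/25x=2 ⇒ x=2/(-9/25)=-5.5556
Confirm numerically:
  x=-5.113: |R|=0.93956 <1
  x=-4.938: |R|=0.91383 <1
  x=-2.923: |R|=0.51031 <1
  x=-2.518: |R|=0.39443 <1
  x=-5.883: |R|=1.04089 >1
  x=-5.715: |R|=1.02029 >1
  x=-5.625: |R|=1.00893 >1
So |R|<1 on (-5.5556, 0).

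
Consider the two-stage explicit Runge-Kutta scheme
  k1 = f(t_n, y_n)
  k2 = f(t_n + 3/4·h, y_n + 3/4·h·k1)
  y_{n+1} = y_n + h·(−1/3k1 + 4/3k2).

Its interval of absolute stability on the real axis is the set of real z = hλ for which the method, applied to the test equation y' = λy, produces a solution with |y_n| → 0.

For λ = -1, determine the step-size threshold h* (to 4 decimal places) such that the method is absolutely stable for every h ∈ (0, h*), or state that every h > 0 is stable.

(-1.0000,0); λ=-1 ⇒ h* = (1)/1 = 1.0000.

With y'=λy (z=hλ):
  k1=λy_n ⇒ h·k1=z·y_n;  k2=λ(1+3/4z)y_n ⇒ h·k2=z(1+3/4z)y_n
  y_{n+1}/y_n = 1 − 1/3z + 4/3z(1+3/4z) = 1 + z + z²
  R(z) = 1 + z + z².

Solve |R(x)|<1 on ℝ⁻.
x=-0.96: |R|=0.9616
R=1: x+1x²=0 ⇒ x=−1=-1.0000; min R=1−1/(4·1)=0.7500>−1
Confirm numerically:
  x=-0.874: |R|=0.88988 <1
  x=-0.766: |R|=0.82076 <1
  x=-0.678: |R|=0.78168 <1
  x=-1.484: |R|=1.71826 >1
  x=-1.330: |R|=1.43890 >1
Interval (-1.0000, 0).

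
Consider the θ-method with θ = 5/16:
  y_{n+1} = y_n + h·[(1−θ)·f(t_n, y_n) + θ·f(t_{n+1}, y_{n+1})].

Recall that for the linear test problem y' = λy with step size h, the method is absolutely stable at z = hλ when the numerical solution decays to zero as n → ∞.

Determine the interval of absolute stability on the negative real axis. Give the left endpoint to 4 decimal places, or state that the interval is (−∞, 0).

(-5.3333, 0).

With y'=λy (z=hλ):
  y_{n+1} = y_n + z·[11/16·y_n + 5/16·y_{n+1}] ⇒ (1 − 5/16z)y_{n+1} = (1 + 11/16z)y_n
  so R(z) = (1 + 11/16z)/(1 − 5/16z).

Need |R(x)|<1, x<0.
x=-1.14: |R|=0.1594
R=−1: 1+11/16x = −1+5/16x ⇒ -3/8x=2 ⇒ x=2/(-3/8)=-5.3333
Confirm numerically:
  x=-5.243: |R|=0.98716 <1
  x=-4.115: |R|=0.80014 <1
  x=-3.797: |R|=0.73652 <1
  x=-2.671: |R|=0.45583 <1
  x=-5.932: |R|=1.07867 >1
  x=-5.732: |R|=1.05356 >1
  x=-5.471: |R|=1.01905 >1
So |R|<1 on (-5.3333, 0).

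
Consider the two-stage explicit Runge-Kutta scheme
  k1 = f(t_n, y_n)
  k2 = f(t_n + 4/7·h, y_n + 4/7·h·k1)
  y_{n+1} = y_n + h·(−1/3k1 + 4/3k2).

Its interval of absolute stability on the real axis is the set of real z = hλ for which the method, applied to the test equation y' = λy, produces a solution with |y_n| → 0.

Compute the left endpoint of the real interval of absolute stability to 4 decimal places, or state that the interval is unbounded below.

left endpoint -1.3125.

With y'=λy (z=hλ):
  k1=λy_n ⇒ h·k1=z·y_n;  k2=λ(1+4/7z)y_n ⇒ h·k2=z(1+4/7z)y_n
  y_{n+1}/y_n = 1 − 1/3z + 4/3z(1+4/7z) = 1 + z + 16/21z²
  ⇒ R(z) = 1 + z + 16/21z².

Boundary: |R(x)|=1, x<0.
x=-0.61: |R|=0.6735
R=1: x+16/21x²=0 ⇒ x=−21/16=-1.3125; min R=1−1/(4·16/21)=0.6719>−1
Confirm numerically:
  x=-0.951: |R|=0.73807 <1
  x=-0.720: |R|=0.67497 <1
  x=-0.575: |R|=0.67690 <1
  x=-1.892: |R|=1.83536 >1
  x=-1.859: |R|=1.77405 >1
So |R|<1 on (-1.3125, 0).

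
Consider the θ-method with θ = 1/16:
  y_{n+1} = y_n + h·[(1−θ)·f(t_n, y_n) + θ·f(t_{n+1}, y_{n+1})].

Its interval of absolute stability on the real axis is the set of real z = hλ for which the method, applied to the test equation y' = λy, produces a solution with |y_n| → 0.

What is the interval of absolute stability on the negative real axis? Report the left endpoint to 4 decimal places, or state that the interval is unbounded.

Test eqn y'=λy, z=hλ:
  y_{n+1} = y_n + z·[15/16·y_n + 1/16·y_{n+1}] ⇒ (1 − 1/16z)y_{n+1} = (1 + 15/16z)y_n
  ⇒ R(z) = (1 + 15/16z)/(1 − 1/16z).

Boundary: |R(x)|=1, x<0.
x=-1.39: |R|=0.2789
R=−1: 1+15/16x = −1+1/16x ⇒ -7/8x=2 ⇒ x=2/(-7/8)=-2.2857
Confirm numerically:
  x=-1.880: |R|=0.68233 <1
  x=-1.637: |R|=0.48506 <1
  x=-1.590: |R|=0.44628 <1
  x=-1.396: |R|=0.28397 <1
  x=-2.710: |R|=1.31748 >1
  x=-2.440: |R|=1.11714 >1
So |R|<1 on (-2.2857, 0).

(-2.2857, 0).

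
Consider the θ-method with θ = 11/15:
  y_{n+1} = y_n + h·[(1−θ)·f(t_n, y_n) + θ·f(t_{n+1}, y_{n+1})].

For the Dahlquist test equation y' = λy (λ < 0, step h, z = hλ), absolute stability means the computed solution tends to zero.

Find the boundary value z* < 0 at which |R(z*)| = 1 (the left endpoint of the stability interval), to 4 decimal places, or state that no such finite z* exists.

With y'=λy (z=hλ):
  y_{n+1} = y_n + z·[4/15·y_n + 11/15·y_{n+1}] ⇒ (1 − 11/15z)y_{n+1} = (1 + 4/15z)y_n
  Hence R(z) = (1 + 4/15z)/(1 − 11/15z).

Need |R(x)|<1, x<0.
x=-1.24: |R|=0.3506
x=-2: |R|=0.1892
x=-10: |R|=0.2000
x=-100: |R|=0.3453
θ=11/15≥1/2 ⇒ |1+4/15x|<|1−11/15x| ∀x<0 ⇒ unbounded interval.

(−∞, 0) — no finite endpoint.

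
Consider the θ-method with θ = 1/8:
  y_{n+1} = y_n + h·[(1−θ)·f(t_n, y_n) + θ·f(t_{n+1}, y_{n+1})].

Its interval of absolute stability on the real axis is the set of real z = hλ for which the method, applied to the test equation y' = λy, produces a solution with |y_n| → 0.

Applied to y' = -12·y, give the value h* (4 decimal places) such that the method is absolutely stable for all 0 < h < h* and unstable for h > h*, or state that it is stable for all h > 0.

With y'=λy (z=hλ):
  y_{n+1} = y_n + z·[7/8·y_n + 1/8·y_{n+1}] ⇒ (1 − 1/8z)y_{n+1} = (1 + 7/8z)y_n
  ⇒ R(z) = (1 + 7/8z)/(1 − 1/8z).

Find x<0 with |R(x)|<1.
x=-0.51: |R|=0.5206
R=−1: 1+7/8x = −1+1/8x ⇒ -3/4x=2 ⇒ x=2/(-3/4)=-2.6667
Confirm numerically:
  x=-2.139: |R|=0.68774 <1
  x=-1.948: |R|=0.56655 <1
  x=-1.760: |R|=0.44262 <1
  x=-1.524: |R|=0.28013 <1
  x=-3.094: |R|=1.23112 >1
  x=-2.838: |R|=1.09485 >1
  x=-2.715: |R|=1.02706 >1
Interval (-2.6667, 0).

(-2.6667,0); λ=-12 ⇒ h* = (8/3)/12 = 0.2222.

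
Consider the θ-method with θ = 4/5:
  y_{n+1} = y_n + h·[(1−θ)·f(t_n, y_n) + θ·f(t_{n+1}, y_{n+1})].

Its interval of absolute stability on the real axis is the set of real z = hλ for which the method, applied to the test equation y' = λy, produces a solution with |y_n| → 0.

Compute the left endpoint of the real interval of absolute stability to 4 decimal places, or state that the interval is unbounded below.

Test eqn y'=λy, z=hλ:
  y_{n+1} = y_n + z·[1/5·y_n + 4/5·y_{n+1}] ⇒ (1 − 4/5z)y_{n+1} = (1 + 1/5z)y_n
  ⇒ R(z) = (1 + 1/5z)/(1 − 4/5z).

Boundary: |R(x)|=1, x<0.
x=-0.75: |R|=0.5312
x=-2: |R|=0.2308
x=-10: |R|=0.1111
x=-100: |R|=0.2346
θ=4/5≥1/2 ⇒ |1+1/5x|<|1−4/5x| ∀x<0 ⇒ stable on all of ℝ⁻.

(−∞, 0) — no finite endpoint.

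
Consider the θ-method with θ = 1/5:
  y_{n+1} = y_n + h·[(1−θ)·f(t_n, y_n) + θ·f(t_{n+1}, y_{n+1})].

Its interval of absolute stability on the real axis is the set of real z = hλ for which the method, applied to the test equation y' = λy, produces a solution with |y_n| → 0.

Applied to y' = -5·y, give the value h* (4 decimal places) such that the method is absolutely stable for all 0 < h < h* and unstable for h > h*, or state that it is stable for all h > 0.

Test eqn y'=λy, z=hλ:
  y_{n+1} = y_n + z·[4/5·y_n + 1/5·y_{n+1}] ⇒ (1 − 1/5z)y_{n+1} = (1 + 4/5z)y_n
  so R(z) = (1 + 4/5z)/(1 − 1/5z).

Need |R(x)|<1, x<0.
x=-1.51: |R|=0.1598
R=−1: 1+4/5x = −1+1/5x ⇒ -3/5x=2 ⇒ x=2/(-3/5)=-3.3333
Confirm numerically:
  x=-2.914: |R|=0.84104 <1
  x=-1.712: |R|=0.27533 <1
  x=-1.335: |R|=0.05367 <1
  x=-3.570: |R|=1.08285 >1
  x=-3.437: |R|=1.03686 >1
  x=-3.397: |R|=1.02275 >1
Stable set (-3.3333, 0).

(-3.3333,0); λ=-5 ⇒ h* = (10/3)/5 = 0.6667.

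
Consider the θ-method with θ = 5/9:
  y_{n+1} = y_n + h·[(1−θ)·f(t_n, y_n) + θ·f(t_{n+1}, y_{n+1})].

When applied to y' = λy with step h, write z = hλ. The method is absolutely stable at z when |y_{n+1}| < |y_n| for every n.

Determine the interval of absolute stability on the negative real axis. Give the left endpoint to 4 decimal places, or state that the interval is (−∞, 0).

interval (−∞, 0).

Test eqn y'=λy, z=hλ:
  y_{n+1} = y_n + z·[4/9·y_n + 5/9·y_{n+1}] ⇒ (1 − 5/9z)y_{n+1} = (1 + 4/9z)y_n
  R(z) = (1 + 4/9z)/(1 − 5/9z).

Solve |R(x)|<1 on ℝ⁻.
x=-0.59: |R|=0.5556
x=-2: |R|=0.0526
x=-10: |R|=0.5254
x=-100: |R|=0.7682
θ=5/9≥1/2 ⇒ |1+4/9x|<|1−5/9x| ∀x<0 ⇒ interval (−∞,0).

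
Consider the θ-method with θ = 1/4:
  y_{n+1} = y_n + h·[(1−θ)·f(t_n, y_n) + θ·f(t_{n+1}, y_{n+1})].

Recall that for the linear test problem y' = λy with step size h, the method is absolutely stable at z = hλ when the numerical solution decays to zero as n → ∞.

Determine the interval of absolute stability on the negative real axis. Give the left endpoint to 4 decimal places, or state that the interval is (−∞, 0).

z∈(-4.0000,0).

Set f=λy, z=hλ:
  y_{n+1} = y_n + z·[3/4·y_n + 1/4·y_{n+1}] ⇒ (1 − 1/4z)y_{n+1} = (1 + 3/4z)y_n
  Hence R(z) = (1 + 3/4z)/(1 − 1/4z).

Boundary: |R(x)|=1, x<0.
x=-1.3: |R|=0.0189
R=−1: 1+3/4x = −1+1/4x ⇒ -1/2x=2 ⇒ x=2/(-1/2)=-4.0000
Confirm numerically:
  x=-3.168: |R|=0.76786 <1
  x=-2.365: |R|=0.48625 <1
  x=-2.266: |R|=0.44654 <1
  x=-2.068: |R|=0.36322 <1
  x=-4.298: |R|=1.07182 >1
  x=-4.122: |R|=1.03004 >1
  x=-4.071: |R|=1.01759 >1
So |R|<1 on (-4.0000, 0).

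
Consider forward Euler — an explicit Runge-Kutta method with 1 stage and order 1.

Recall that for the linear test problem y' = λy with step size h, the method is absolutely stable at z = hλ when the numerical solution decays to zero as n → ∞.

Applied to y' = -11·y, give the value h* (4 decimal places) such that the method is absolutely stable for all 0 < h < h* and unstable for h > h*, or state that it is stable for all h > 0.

With y'=λy (z=hλ):
  order 1, 1-stage ⇒ R(z)=1+z
  (e.g. R(-1.49)=-0.49000, |R|=0.49000)

Solve |R(x)|<1 on ℝ⁻.
x=-1.49: |R|=0.4900
|R(-1.83)|=0.8300 |R(-1.46)|=0.4600 |R(-0.66)|=0.3400
Bisect:
  x_lo=-2.5707 |R|=1.5707  x_hi=-0.1705 |R|=0.8295
  mid=-1.37061 |R|=0.37061 →hi
  mid=-1.97064 |R|=0.97064 →hi
  mid=-2.27065 |R|=1.27065 →lo
  mid=-2.12064 |R|=1.12064 →lo
  mid=-2.04564 |R|=1.04564 →lo
  mid=-2.00814 |R|=1.00814 →lo
  mid=-1.98939 |R|=0.98939 →hi
  mid=-1.99876 |R|=0.99876 →hi
  mid=-2.00345 |R|=1.00345 →lo
  ...
  [-2.00008,-1.99993] ⇒ x*=-2.0000
Interval (-2.0000, 0).

(-2.0000,0); λ=-11 ⇒ h* = 0.1818.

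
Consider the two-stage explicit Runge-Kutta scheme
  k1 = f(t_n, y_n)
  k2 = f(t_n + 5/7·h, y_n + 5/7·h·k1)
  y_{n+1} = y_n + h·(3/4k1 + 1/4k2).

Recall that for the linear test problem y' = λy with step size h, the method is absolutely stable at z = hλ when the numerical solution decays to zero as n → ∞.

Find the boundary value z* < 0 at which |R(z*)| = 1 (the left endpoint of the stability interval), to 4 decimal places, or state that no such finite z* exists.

left endpoint -5.6000.

On y'=λy, z=hλ:
  k1=λy_n ⇒ h·k1=z·y_n;  k2=λ(1+5/7z)y_n ⇒ h·k2=z(1+5/7z)y_n
  y_{n+1}/y_n = 1 + 3/4z + 1/4z(1+5/7z) = 1 + z + 5/28z²
  Hence R(z) = 1 + z + 5/28z².

Need |R(x)|<1, x<0.
x=-0.62: |R|=0.4486
R=1: x+5/28x²=0 ⇒ x=−28/5=-5.6000; min R=1−1/(4·5/28)=-0.4000>−1
Confirm numerically:
  x=-5.530: |R|=0.93088 <1
  x=-4.390: |R|=0.05145 <1
  x=-3.224: |R|=0.36790 <1
  x=-2.903: |R|=0.39811 <1
  x=-5.880: |R|=1.29400 >1
  x=-5.857: |R|=1.26879 >1
  x=-5.794: |R|=1.20072 >1
So |R|<1 on (-5.6000, 0).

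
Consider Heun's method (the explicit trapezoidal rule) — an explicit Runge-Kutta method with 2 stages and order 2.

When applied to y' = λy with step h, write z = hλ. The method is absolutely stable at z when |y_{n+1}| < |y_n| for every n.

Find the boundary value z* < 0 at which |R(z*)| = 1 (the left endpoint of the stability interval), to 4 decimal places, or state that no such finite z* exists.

On y'=λy, z=hλ:
  order 2, 2-stage ⇒ R(z)=1+z+z^2/2
  (e.g. R(-0.61)=0.57605, |R|=0.57605)

Boundary: |R(x)|=1, x<0.
x=-0.61: |R|=0.5760
|R(-1.59)|=0.6741 |R(-1.08)|=0.5032 |R(-1.02)|=0.5002
Bisect:
  x_lo=-2.7701 |R|=2.0667  x_hi=-0.1708 |R|=0.8438
  mid=-1.47048 |R|=0.61067 →hi
  mid=-2.12031 |R|=1.12755 →lo
  mid=-1.79539 |R|=0.81632 →hi
  mid=-1.95785 |R|=0.95874 →hi
  mid=-2.03908 |R|=1.03984 →lo
  mid=-1.99847 |R|=0.99847 →hi
  mid=-2.01877 |R|=1.01895 →lo
  mid=-2.00862 |R|=1.00866 →lo
  mid=-2.00354 |R|=1.00355 →lo
  ...
  [-2.00005,-1.99989] ⇒ x*=-2.0000
So |R|<1 on (-2.0000, 0).

left endpoint -2.0000.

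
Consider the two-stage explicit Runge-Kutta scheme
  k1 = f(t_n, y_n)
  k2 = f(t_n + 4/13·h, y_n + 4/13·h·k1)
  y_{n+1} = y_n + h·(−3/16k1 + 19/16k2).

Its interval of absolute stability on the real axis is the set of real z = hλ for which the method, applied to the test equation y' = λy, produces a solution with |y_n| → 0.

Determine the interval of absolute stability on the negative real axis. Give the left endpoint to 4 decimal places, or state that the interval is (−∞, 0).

On y'=λy, z=hλ:
  k1=λy_n ⇒ h·k1=z·y_n;  k2=λ(1+4/13z)y_n ⇒ h·k2=z(1+4/13z)y_n
  y_{n+1}/y_n = 1 − 3/16z + 19/16z(1+4/13z) = 1 + z + 19/52z²
  so R(z) = 1 + z + 19/52z².

Boundary: |R(x)|=1, x<0.
x=-0.31: |R|=0.7251
R=1: x+19/52x²=0 ⇒ x=−52/19=-2.7368; min R=1−1/(4·19/52)=0.3158>−1
Confirm numerically:
  x=-1.986: |R|=0.45515 <1
  x=-1.907: |R|=0.42178 <1
  x=-1.468: |R|=0.31941 <1
  x=-3.206: |R|=1.54958 >1
  x=-3.021: |R|=1.31366 >1
  x=-3.008: |R|=1.29802 >1
Interval (-2.7368, 0).

(-2.7368, 0).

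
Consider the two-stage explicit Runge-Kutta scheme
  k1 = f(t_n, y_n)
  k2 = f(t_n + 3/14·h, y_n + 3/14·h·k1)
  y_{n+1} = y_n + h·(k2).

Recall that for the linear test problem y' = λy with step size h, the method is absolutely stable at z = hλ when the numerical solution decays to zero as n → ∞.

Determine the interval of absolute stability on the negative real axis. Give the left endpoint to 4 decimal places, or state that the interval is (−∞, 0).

(-4.6667, 0).

Set f=λy, z=hλ:
  k1=λy_n ⇒ h·k1=z·y_n;  k2=λ(1+3/14z)y_n ⇒ h·k2=z(1+3/14z)y_n
  y_{n+1}/y_n = 1 + z(1+3/14z) = 1 + z + 3/14z²
  ⇒ R(z) = 1 + z + 3/14z².

Solve |R(x)|<1 on ℝ⁻.
x=-0.3: |R|=0.7193
R=1: x+3/14x²=0 ⇒ x=−14/3=-4.6667; min R=1−1/(4·3/14)=-0.1667>−1
Confirm numerically:
  x=-4.597: |R|=0.93137 <1
  x=-4.208: |R|=0.58641 <1
  x=-3.083: |R|=0.04624 <1
  x=-2.327: |R|=0.16666 <1
  x=-5.254: |R|=1.66125 >1
  x=-5.002: |R|=1.35943 >1
Interval (-4.6667, 0).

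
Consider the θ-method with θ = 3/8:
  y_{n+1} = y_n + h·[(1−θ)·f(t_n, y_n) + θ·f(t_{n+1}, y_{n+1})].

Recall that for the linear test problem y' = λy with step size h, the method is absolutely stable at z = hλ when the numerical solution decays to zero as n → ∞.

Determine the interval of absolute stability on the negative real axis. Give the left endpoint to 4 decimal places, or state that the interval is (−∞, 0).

Test eqn y'=λy, z=hλ:
  y_{n+1} = y_n + z·[5/8·y_n + 3/8·y_{n+1}] ⇒ (1 − 3/8z)y_{n+1} = (1 + 5/8z)y_n
  so R(z) = (1 + 5/8z)/(1 − 3/8z).

Solve |R(x)|<1 on ℝ⁻.
x=-1.69: |R|=0.0344
R=−1: 1+5/8x = −1+3/8x ⇒ -1/4x=2 ⇒ x=2/(-1/4)=-8.0000
Confirm numerically:
  x=-7.121: |R|=0.94013 <1
  x=-5.671: |R|=0.81378 <1
  x=-3.877: |R|=0.57995 <1
  x=-3.359: |R|=0.48653 <1
  x=-8.334: |R|=1.02024 >1
  x=-8.293: |R|=1.01782 >1
Interval (-8.0000, 0).

z∈(-8.0000,0).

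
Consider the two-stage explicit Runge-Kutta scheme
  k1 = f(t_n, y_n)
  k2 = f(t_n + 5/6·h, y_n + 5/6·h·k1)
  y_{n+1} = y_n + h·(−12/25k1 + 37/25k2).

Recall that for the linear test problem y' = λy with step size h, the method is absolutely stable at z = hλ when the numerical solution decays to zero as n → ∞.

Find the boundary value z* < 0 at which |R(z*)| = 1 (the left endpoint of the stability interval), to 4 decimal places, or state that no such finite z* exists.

On y'=λy, z=hλ:
  k1=λy_n ⇒ h·k1=z·y_n;  k2=λ(1+5/6z)y_n ⇒ h·k2=z(1+5/6z)y_n
  y_{n+1}/y_n = 1 − 12/25z + 37/25z(1+5/6z) = 1 + z + 37/30z²
  so R(z) = 1 + z + 37/30z².

Boundary: |R(x)|=1, x<0.
x=-1.33: |R|=1.8516
R=1: x+37/30x²=0 ⇒ x=−30/37=-0.8108; min R=1−1/(4·37/30)=0.7973>−1
Confirm numerically:
  x=-0.537: |R|=0.81866 <1
  x=-0.492: |R|=0.80655 <1
  x=-0.481: |R|=0.80435 <1
  x=-0.432: |R|=0.79817 <1
  x=-1.361: |R|=1.92353 >1
  x=-0.846: |R|=1.03672 >1
Stable set (-0.8108, 0).

left endpoint -0.8108.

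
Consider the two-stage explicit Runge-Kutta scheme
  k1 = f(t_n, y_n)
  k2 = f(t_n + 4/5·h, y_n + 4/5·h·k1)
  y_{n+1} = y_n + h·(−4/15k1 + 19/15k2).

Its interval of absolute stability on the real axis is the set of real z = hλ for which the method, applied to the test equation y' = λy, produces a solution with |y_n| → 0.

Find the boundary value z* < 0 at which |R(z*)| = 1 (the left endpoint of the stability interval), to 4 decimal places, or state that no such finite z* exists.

Set f=λy, z=hλ:
  k1=λy_n ⇒ h·k1=z·y_n;  k2=λ(1+4/5z)y_n ⇒ h·k2=z(1+4/5z)y_n
  y_{n+1}/y_n = 1 − 4/15z + 19/15z(1+4/5z) = 1 + z + 76/75z²
  ⇒ R(z) = 1 + z + 76/75z².

Solve |R(x)|<1 on ℝ⁻.
x=-1.31: |R|=1.4290
R=1: x+76/75x²=0 ⇒ x=−75/76=-0.9868; min R=1−1/(4·76/75)=0.7533>−1
Confirm numerically:
  x=-0.878: |R|=0.90316 <1
  x=-0.602: |R|=0.76524 <1
  x=-0.448: |R|=0.75538 <1
  x=-0.422: |R|=0.75846 <1
  x=-1.313: |R|=1.43396 >1
  x=-1.249: |R|=1.33180 >1
So |R|<1 on (-0.9868, 0).

left endpoint -0.9868.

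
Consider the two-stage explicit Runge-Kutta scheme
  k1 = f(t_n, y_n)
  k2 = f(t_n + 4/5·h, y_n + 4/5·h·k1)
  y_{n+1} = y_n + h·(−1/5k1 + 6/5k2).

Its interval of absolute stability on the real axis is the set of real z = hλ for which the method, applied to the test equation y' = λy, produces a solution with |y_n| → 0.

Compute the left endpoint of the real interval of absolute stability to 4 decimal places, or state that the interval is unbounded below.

Set f=λy, z=hλ:
  k1=λy_n ⇒ h·k1=z·y_n;  k2=λ(1+4/5z)y_n ⇒ h·k2=z(1+4/5z)y_n
  y_{n+1}/y_n = 1 − 1/5z + 6/5z(1+4/5z) = 1 + z + 24/25z²
  ⇒ R(z) = 1 + z + 24/25z².

Solve |R(x)|<1 on ℝ⁻.
x=-1.12: |R|=1.0842
R=1: x+24/25x²=0 ⇒ x=−25/24=-1.0417; min R=1−1/(4·24/25)=0.7396>−1
Confirm numerically:
  x=-0.904: |R|=0.88053 <1
  x=-0.804: |R|=0.81656 <1
  x=-0.429: |R|=0.74768 <1
  x=-1.499: |R|=1.65812 >1
  x=-1.364: |R|=1.42208 >1
  x=-1.229: |R|=1.22102 >1
Interval (-1.0417, 0).

z* = -1.0417.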